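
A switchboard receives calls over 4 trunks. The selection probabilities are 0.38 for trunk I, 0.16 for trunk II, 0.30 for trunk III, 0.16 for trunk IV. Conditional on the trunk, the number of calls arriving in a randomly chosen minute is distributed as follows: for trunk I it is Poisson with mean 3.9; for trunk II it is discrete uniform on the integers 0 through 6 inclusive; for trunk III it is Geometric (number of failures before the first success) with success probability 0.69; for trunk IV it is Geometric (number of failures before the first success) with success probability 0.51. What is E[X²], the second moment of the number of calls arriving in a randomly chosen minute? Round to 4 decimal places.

10.0468

For each component E[X²] = Var + (mean)², giving I: 19.11; II: 13; III: 0.852972; IV: 2.807.
Overall E[X²] = 0.38·19.11 + 0.16·13 + 0.3·0.852972 + 0.16·2.807 = 10.0468.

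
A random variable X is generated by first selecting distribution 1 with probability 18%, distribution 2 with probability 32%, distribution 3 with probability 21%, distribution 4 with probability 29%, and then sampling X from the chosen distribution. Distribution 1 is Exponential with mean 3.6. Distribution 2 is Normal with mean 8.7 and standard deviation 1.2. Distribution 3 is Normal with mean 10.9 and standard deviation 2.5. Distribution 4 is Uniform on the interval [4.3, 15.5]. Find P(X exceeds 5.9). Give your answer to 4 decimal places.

0.8056

Conditional on each component, P(X > 5.9): 1: 0.194196; 2: 0.990185; 3: 0.97725; 4: 0.857143.
By total probability, P(X > 5.9) = 0.18·0.194196 + 0.32·0.990185 + 0.21·0.97725 + 0.29·0.857143 = 0.805608.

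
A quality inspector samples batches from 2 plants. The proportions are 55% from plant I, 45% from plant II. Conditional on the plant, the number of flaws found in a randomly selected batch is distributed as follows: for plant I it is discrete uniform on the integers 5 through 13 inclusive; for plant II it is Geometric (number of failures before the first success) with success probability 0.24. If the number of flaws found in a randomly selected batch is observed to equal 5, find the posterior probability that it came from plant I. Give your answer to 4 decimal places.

Likelihoods P(X=5 | ·): I: 0.111111; II: 0.0608526.
Posterior ∝ prior × likelihood. Numerator for I: 0.55·0.111111 = 0.0611111.
Normalizing constant: 0.55·0.111111 + 0.45·0.0608526 = 0.0884948.
P(I | observation) = 0.0611111 / 0.0884948 = 0.690562.

0.6906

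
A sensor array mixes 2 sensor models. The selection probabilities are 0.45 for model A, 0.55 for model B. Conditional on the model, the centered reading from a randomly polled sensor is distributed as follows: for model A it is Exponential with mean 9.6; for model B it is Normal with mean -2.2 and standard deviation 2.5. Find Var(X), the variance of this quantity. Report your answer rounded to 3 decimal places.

79.371

Per component, A: μ=9.6, E[X²]=184.32; B: μ=-2.2, E[X²]=11.09.
E[X] = 0.45·9.6 + 0.55·-2.2 = 3.11.
E[X²] = 0.45·184.32 + 0.55·11.09 = 89.0435.
Var(X) = E[X²] − (E[X])² = 89.0435 − 9.6721 = 79.3714.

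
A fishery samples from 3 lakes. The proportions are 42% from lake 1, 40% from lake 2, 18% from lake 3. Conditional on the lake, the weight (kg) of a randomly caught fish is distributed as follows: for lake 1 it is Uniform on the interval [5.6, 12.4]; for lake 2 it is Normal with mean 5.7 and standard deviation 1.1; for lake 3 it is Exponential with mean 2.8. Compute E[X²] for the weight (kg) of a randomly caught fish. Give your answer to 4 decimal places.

For each component E[X²] = Var + (mean)², giving 1: 84.8533; 2: 33.7; 3: 15.68.
Overall E[X²] = 0.42·84.8533 + 0.4·33.7 + 0.18·15.68 = 51.9408.

51.9408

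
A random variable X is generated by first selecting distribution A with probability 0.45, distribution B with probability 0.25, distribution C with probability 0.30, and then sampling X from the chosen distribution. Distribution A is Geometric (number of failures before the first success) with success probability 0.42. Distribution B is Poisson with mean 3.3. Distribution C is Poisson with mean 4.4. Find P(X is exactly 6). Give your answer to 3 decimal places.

Conditional on each component, P(X = 6): A: 0.0159889; B: 0.0661575; C: 0.123734.
By total probability, P(X = 6) = 0.45·0.0159889 + 0.25·0.0661575 + 0.3·0.123734 = 0.0608545.

0.061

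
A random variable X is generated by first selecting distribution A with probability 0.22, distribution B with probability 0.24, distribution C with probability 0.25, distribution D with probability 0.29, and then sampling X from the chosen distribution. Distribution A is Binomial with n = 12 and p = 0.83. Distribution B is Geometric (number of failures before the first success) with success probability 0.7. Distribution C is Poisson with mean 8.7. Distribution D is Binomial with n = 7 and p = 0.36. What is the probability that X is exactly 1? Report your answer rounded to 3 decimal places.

0.101

Conditional on each component, P(X = 1): A: 3.41348e-08; B: 0.21; C: 0.0014493; D: 0.173173.
By total probability, P(X = 1) = 0.22·3.41348e-08 + 0.24·0.21 + 0.25·0.0014493 + 0.29·0.173173 = 0.100983.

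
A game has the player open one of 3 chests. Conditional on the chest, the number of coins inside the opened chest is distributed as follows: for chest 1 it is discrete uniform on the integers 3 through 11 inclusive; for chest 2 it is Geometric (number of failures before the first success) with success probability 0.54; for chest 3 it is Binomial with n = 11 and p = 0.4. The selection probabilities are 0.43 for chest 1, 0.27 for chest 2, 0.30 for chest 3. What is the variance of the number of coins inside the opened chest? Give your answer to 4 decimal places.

10.3649

Per component, 1: μ=7, E[X²]=55.6667; 2: μ=0.851852, E[X²]=2.30316; 3: μ=4.4, E[X²]=22.
E[X] = 0.43·7 + 0.27·0.851852 + 0.3·4.4 = 4.56.
E[X²] = 0.43·55.6667 + 0.27·2.30316 + 0.3·22 = 31.1585.
Var(X) = E[X²] − (E[X])² = 31.1585 − 20.7936 = 10.3649.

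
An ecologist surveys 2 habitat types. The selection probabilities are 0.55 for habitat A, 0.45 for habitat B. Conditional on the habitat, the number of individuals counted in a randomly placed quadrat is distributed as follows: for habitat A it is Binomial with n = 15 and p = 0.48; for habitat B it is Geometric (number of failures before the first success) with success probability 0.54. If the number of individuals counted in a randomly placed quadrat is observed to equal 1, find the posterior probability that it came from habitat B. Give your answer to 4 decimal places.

0.9963

Likelihoods P(X=1 | ·): A: 0.000760991; B: 0.2484.
Posterior ∝ prior × likelihood. Numerator for B: 0.45·0.2484 = 0.11178.
Normalizing constant: 0.55·0.000760991 + 0.45·0.2484 = 0.112199.
P(B | observation) = 0.11178 / 0.112199 = 0.99627.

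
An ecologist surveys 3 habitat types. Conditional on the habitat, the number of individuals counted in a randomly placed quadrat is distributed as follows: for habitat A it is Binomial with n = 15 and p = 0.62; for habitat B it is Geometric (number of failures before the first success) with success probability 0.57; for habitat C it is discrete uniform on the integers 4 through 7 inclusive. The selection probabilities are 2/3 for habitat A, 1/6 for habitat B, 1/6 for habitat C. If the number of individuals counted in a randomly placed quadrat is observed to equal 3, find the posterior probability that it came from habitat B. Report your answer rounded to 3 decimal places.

0.920

Likelihoods P(X=3 | ·): A: 0.000983082; B: 0.045319; C: 0.
Posterior ∝ prior × likelihood. Numerator for B: 0.166667·0.045319 = 0.00755317.
Normalizing constant: 0.666667·0.000983082 + 0.166667·0.045319 + 0.166667·0 = 0.00820855.
P(B | observation) = 0.00755317 / 0.00820855 = 0.920158.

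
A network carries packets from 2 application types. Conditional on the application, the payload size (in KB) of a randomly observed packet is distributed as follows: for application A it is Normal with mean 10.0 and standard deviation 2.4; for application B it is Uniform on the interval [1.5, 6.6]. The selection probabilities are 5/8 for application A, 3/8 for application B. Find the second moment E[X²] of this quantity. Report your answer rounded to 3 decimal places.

For each component E[X²] = Var + (mean)², giving A: 105.76; B: 18.57.
Overall E[X²] = 0.625·105.76 + 0.375·18.57 = 73.0638.

73.064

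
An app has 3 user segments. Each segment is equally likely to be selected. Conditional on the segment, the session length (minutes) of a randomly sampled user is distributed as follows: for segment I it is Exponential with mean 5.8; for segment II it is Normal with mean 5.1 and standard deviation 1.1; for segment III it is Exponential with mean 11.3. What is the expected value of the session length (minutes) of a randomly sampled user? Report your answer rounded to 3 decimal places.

Component means — I: 5.8; II: 5.1; III: 11.3.
E[X] = 0.333333·5.8 + 0.333333·5.1 + 0.333333·11.3 = 7.4.

7.400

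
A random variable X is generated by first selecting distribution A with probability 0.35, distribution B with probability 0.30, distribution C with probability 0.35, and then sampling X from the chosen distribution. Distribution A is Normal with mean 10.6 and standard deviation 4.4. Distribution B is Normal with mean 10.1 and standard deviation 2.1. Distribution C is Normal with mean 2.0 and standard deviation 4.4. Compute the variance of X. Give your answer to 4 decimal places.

Per component, A: μ=10.6, E[X²]=131.72; B: μ=10.1, E[X²]=106.42; C: μ=2, E[X²]=23.36.
E[X] = 0.35·10.6 + 0.3·10.1 + 0.35·2 = 7.44.
E[X²] = 0.35·131.72 + 0.3·106.42 + 0.35·23.36 = 86.204.
Var(X) = E[X²] − (E[X])² = 86.204 − 55.3536 = 30.8504.

30.8504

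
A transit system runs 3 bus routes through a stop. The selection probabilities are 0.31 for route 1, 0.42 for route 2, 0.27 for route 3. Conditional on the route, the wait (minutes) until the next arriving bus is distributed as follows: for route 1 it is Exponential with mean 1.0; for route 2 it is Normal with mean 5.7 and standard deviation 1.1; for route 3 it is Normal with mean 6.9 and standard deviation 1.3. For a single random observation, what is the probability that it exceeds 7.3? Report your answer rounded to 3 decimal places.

0.133

Conditional on each route, P(X > 7.3): 1: 0.000675539; 2: 0.0728976; 3: 0.379158.
By total probability, P(X > 7.3) = 0.31·0.000675539 + 0.42·0.0728976 + 0.27·0.379158 = 0.133199.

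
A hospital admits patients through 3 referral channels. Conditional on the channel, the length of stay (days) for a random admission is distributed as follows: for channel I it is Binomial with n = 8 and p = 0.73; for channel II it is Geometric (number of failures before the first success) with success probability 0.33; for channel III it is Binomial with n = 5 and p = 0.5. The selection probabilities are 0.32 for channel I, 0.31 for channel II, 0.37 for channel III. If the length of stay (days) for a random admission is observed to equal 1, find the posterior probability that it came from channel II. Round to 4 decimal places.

0.5416

Likelihoods P(X=1 | ·): I: 0.000610885; II: 0.2211; III: 0.15625.
Posterior ∝ prior × likelihood. Numerator for II: 0.31·0.2211 = 0.068541.
Normalizing constant: 0.32·0.000610885 + 0.31·0.2211 + 0.37·0.15625 = 0.126549.
P(II | observation) = 0.068541 / 0.126549 = 0.541616.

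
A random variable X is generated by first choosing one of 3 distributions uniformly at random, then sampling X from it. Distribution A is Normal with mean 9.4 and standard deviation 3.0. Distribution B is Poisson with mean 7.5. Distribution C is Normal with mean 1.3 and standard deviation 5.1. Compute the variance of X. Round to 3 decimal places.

26.132

Per component, A: μ=9.4, E[X²]=97.36; B: μ=7.5, E[X²]=63.75; C: μ=1.3, E[X²]=27.7.
E[X] = 0.333333·9.4 + 0.333333·7.5 + 0.333333·1.3 = 6.06667.
E[X²] = 0.333333·97.36 + 0.333333·63.75 + 0.333333·27.7 = 62.9367.
Var(X) = E[X²] − (E[X])² = 62.9367 − 36.8044 = 26.1322.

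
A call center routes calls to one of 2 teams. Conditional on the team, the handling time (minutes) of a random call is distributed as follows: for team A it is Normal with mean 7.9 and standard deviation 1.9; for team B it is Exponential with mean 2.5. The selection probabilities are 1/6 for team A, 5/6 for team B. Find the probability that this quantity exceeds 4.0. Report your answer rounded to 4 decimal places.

Conditional on each team, P(X > 4.0): A: 0.979946; B: 0.201897.
By total probability, P(X > 4.0) = 0.166667·0.979946 + 0.833333·0.201897 = 0.331571.

0.3316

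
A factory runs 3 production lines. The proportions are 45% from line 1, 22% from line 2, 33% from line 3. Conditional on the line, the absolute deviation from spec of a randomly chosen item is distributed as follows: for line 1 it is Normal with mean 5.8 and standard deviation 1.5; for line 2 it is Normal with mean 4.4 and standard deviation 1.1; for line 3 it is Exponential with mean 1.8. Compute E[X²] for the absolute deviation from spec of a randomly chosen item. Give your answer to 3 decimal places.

For each component E[X²] = Var + (mean)², giving 1: 35.89; 2: 20.57; 3: 6.48.
Overall E[X²] = 0.45·35.89 + 0.22·20.57 + 0.33·6.48 = 22.8143.

22.814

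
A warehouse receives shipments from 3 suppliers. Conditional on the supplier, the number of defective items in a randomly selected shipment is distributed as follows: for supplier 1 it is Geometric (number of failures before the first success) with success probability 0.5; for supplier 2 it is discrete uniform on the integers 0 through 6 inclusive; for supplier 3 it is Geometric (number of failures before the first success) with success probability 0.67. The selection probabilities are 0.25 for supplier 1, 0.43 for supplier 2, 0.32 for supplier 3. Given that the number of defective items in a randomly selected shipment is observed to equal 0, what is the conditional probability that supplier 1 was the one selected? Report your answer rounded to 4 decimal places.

0.3119

Likelihoods P(X=0 | ·): 1: 0.5; 2: 0.142857; 3: 0.67.
Posterior ∝ prior × likelihood. Numerator for 1: 0.25·0.5 = 0.125.
Normalizing constant: 0.25·0.5 + 0.43·0.142857 + 0.32·0.67 = 0.400829.
P(1 | observation) = 0.125 / 0.400829 = 0.311854.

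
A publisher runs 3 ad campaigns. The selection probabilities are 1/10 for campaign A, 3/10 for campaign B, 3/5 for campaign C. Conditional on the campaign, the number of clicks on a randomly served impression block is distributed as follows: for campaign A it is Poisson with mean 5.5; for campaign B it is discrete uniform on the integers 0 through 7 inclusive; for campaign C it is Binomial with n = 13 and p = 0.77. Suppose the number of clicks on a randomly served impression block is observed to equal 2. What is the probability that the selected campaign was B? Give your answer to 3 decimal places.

Likelihoods P(X=2 | ·): A: 0.0618124; B: 0.125; C: 4.40638e-06.
Posterior ∝ prior × likelihood. Numerator for B: 0.3·0.125 = 0.0375.
Normalizing constant: 0.1·0.0618124 + 0.3·0.125 + 0.6·4.40638e-06 = 0.0436839.
P(B | observation) = 0.0375 / 0.0436839 = 0.85844.

0.858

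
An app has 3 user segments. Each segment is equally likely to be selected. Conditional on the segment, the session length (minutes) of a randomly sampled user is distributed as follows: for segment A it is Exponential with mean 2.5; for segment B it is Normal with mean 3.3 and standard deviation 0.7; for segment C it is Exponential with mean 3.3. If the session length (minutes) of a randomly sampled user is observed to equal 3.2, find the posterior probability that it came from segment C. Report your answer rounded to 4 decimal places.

0.1454

Likelihoods f(3.2 | ·): A: 0.111215; B: 0.564132; C: 0.114908.
Posterior ∝ prior × likelihood. Numerator for C: 0.333333·0.114908 = 0.0383028.
Normalizing constant: 0.333333·0.111215 + 0.333333·0.564132 + 0.333333·0.114908 = 0.263418.
P(C | observation) = 0.0383028 / 0.263418 = 0.145407.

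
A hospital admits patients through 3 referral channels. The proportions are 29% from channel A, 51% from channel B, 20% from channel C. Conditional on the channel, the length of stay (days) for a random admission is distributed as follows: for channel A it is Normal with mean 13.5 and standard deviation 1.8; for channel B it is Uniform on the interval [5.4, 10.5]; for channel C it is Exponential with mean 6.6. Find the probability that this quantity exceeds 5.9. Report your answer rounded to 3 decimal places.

0.832

Conditional on each channel, P(X > 5.9): A: 0.999988; B: 0.901961; C: 0.409041.
By total probability, P(X > 5.9) = 0.29·0.999988 + 0.51·0.901961 + 0.2·0.409041 = 0.831805.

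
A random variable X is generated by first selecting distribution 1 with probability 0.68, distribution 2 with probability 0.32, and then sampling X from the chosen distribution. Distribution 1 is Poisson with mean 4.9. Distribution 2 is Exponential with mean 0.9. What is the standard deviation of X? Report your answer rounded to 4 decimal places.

Per component, 1: μ=4.9, E[X²]=28.91; 2: μ=0.9, E[X²]=1.62.
E[X] = 0.68·4.9 + 0.32·0.9 = 3.62.
E[X²] = 0.68·28.91 + 0.32·1.62 = 20.1772.
Var(X) = E[X²] − (E[X])² = 20.1772 − 13.1044 = 7.0728.
SD(X) = √7.0728 = 2.65947.

2.6595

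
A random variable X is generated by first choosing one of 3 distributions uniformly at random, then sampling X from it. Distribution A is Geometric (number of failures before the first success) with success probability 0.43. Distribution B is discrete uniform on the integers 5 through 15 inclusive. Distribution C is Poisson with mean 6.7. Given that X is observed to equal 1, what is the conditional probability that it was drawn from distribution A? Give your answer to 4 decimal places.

Likelihoods P(X=1 | ·): A: 0.2451; B: 0; C: 0.00824711.
Posterior ∝ prior × likelihood. Numerator for A: 0.333333·0.2451 = 0.0817.
Normalizing constant: 0.333333·0.2451 + 0.333333·0 + 0.333333·0.00824711 = 0.084449.
P(A | observation) = 0.0817 / 0.084449 = 0.967447.

0.9674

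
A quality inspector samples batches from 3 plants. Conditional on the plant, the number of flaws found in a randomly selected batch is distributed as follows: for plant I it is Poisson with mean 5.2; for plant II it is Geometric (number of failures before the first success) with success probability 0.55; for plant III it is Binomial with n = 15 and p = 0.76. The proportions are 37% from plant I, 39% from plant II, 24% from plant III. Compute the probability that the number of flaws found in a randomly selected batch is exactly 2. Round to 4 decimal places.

Conditional on each plant, P(X = 2): I: 0.074584; II: 0.111375; III: 5.31573e-07.
By total probability, P(X = 2) = 0.37·0.074584 + 0.39·0.111375 + 0.24·5.31573e-07 = 0.0710324.

0.0710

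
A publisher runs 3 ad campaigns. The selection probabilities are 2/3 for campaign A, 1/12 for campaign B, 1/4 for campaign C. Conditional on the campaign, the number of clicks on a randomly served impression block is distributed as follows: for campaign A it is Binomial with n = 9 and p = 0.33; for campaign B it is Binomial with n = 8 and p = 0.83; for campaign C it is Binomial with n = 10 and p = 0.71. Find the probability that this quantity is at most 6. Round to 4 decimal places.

Conditional on each campaign, P(X ≤ 6): A: 0.992218; B: 0.40572; C: 0.323916.
By total probability, P(X ≤ 6) = 0.666667·0.992218 + 0.0833333·0.40572 + 0.25·0.323916 = 0.776268.

0.7763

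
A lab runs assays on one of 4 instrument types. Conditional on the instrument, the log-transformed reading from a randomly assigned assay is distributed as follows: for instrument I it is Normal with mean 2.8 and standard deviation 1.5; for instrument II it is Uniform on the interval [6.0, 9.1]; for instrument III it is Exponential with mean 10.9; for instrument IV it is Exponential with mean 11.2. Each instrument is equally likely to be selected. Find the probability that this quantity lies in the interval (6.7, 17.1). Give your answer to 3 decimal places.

0.361

Conditional on each instrument, P(6.7 < X < 17.1): I: 0.00466119; II: 0.774194; III: 0.332521; IV: 0.33256.
By total probability, P(6.7 < X < 17.1) = 0.25·0.00466119 + 0.25·0.774194 + 0.25·0.332521 + 0.25·0.33256 = 0.360984.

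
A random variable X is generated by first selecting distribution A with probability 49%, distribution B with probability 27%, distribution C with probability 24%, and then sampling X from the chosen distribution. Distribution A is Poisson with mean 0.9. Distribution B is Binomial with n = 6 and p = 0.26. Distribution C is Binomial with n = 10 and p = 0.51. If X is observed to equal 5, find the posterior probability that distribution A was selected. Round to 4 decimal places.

0.0160

Likelihoods P(X=5 | ·): A: 0.00200063; B: 0.00527533; C: 0.245602.
Posterior ∝ prior × likelihood. Numerator for A: 0.49·0.00200063 = 0.000980308.
Normalizing constant: 0.49·0.00200063 + 0.27·0.00527533 + 0.24·0.245602 = 0.0613491.
P(A | observation) = 0.000980308 / 0.0613491 = 0.0159792.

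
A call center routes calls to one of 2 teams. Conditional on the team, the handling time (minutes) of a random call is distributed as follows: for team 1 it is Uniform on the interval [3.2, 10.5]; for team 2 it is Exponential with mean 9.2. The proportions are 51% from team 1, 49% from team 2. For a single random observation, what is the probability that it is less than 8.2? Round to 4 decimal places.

Conditional on each team, P(X < 8.2): 1: 0.684932; 2: 0.58988.
By total probability, P(X < 8.2) = 0.51·0.684932 + 0.49·0.58988 = 0.638356.

0.6384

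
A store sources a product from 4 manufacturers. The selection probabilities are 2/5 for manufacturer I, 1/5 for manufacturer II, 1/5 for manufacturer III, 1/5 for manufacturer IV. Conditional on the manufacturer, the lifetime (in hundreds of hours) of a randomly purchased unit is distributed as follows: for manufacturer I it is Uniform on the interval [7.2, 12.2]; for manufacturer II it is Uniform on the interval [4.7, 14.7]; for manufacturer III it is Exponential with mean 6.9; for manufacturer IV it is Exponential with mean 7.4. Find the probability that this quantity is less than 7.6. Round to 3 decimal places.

0.352

Conditional on each manufacturer, P(X < 7.6): I: 0.08; II: 0.29; III: 0.667611; IV: 0.64193.
By total probability, P(X < 7.6) = 0.4·0.08 + 0.2·0.29 + 0.2·0.667611 + 0.2·0.64193 = 0.351908.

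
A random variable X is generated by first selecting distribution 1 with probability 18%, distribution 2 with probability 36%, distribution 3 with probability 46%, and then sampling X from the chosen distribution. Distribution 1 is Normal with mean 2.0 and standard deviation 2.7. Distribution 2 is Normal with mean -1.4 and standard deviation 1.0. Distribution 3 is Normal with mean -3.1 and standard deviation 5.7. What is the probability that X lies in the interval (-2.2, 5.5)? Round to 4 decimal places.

Conditional on each component, P(-2.2 < X < 5.5): 1: 0.842656; 2: 0.788145; 3: 0.371591.
By total probability, P(-2.2 < X < 5.5) = 0.18·0.842656 + 0.36·0.788145 + 0.46·0.371591 = 0.606342.

0.6063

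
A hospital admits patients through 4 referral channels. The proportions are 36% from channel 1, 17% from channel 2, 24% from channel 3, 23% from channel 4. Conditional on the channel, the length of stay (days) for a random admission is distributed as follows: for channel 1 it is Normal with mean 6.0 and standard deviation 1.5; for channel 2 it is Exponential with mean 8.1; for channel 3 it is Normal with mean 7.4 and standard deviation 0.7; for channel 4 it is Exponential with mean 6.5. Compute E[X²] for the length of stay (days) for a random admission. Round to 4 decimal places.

For each component E[X²] = Var + (mean)², giving 1: 38.25; 2: 131.22; 3: 55.25; 4: 84.5.
Overall E[X²] = 0.36·38.25 + 0.17·131.22 + 0.24·55.25 + 0.23·84.5 = 68.7724.

68.7724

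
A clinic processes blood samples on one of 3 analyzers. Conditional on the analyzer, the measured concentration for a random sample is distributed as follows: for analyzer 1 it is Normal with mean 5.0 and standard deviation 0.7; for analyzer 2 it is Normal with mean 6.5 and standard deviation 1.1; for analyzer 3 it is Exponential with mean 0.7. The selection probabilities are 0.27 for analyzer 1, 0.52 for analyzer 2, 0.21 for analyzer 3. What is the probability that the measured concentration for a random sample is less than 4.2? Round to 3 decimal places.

0.253

Conditional on each analyzer, P(X < 4.2): 1: 0.126549; 2: 0.0182681; 3: 0.997521.
By total probability, P(X < 4.2) = 0.27·0.126549 + 0.52·0.0182681 + 0.21·0.997521 = 0.253147.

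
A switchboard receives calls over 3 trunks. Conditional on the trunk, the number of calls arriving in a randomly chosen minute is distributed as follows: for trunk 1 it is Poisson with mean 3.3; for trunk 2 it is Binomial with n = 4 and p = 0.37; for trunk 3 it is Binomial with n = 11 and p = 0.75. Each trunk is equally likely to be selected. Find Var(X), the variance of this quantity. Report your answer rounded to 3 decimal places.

Per component, 1: μ=3.3, E[X²]=14.19; 2: μ=1.48, E[X²]=3.1228; 3: μ=8.25, E[X²]=70.125.
E[X] = 0.333333·3.3 + 0.333333·1.48 + 0.333333·8.25 = 4.34333.
E[X²] = 0.333333·14.19 + 0.333333·3.1228 + 0.333333·70.125 = 29.1459.
Var(X) = E[X²] − (E[X])² = 29.1459 − 18.8645 = 10.2814.

10.281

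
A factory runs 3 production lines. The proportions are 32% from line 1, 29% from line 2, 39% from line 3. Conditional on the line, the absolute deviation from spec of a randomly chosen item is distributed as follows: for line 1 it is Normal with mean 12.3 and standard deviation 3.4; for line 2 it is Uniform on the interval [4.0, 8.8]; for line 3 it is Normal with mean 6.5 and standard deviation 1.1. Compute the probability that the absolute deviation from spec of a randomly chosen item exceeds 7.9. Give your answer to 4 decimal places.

Conditional on each line, P(X > 7.9): 1: 0.902188; 2: 0.1875; 3: 0.101557.
By total probability, P(X > 7.9) = 0.32·0.902188 + 0.29·0.1875 + 0.39·0.101557 = 0.382682.

0.3827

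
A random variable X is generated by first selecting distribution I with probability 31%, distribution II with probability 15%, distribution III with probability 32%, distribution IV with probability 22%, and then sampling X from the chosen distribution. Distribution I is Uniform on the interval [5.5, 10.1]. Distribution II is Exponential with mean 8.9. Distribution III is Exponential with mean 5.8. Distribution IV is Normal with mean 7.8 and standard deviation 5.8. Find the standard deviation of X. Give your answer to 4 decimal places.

Per component, I: μ=7.8, E[X²]=62.6033; II: μ=8.9, E[X²]=158.42; III: μ=5.8, E[X²]=67.28; IV: μ=7.8, E[X²]=94.48.
E[X] = 0.31·7.8 + 0.15·8.9 + 0.32·5.8 + 0.22·7.8 = 7.325.
E[X²] = 0.31·62.6033 + 0.15·158.42 + 0.32·67.28 + 0.22·94.48 = 85.4852.
Var(X) = E[X²] − (E[X])² = 85.4852 − 53.6556 = 31.8296.
SD(X) = √31.8296 = 5.64177.

5.6418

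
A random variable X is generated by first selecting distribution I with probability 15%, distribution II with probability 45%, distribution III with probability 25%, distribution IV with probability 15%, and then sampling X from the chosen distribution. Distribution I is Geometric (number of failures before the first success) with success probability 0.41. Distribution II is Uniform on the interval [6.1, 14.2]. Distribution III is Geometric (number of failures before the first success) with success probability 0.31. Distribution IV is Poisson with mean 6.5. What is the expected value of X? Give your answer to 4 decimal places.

6.3148

Component means — I: 1.43902; II: 10.15; III: 2.22581; IV: 6.5.
E[X] = 0.15·1.43902 + 0.45·10.15 + 0.25·2.22581 + 0.15·6.5 = 6.31481.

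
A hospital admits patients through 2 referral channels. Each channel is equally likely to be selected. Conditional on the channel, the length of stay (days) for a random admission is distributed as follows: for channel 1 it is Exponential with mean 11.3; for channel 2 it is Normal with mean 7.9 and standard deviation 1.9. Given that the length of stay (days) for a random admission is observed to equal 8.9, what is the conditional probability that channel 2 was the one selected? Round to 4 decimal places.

0.8195

Likelihoods f(8.9 | ·): 1: 0.0402593; 2: 0.182812.
Posterior ∝ prior × likelihood. Numerator for 2: 0.5·0.182812 = 0.091406.
Normalizing constant: 0.5·0.0402593 + 0.5·0.182812 = 0.111536.
P(2 | observation) = 0.091406 / 0.111536 = 0.819523.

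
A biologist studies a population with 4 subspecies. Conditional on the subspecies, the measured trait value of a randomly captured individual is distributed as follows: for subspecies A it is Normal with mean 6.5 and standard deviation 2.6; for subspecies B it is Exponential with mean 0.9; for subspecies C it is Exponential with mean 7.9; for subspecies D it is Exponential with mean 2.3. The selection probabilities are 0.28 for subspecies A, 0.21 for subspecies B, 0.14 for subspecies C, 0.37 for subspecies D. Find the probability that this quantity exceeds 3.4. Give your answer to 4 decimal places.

Conditional on each subspecies, P(X > 3.4): A: 0.88343; B: 0.0228735; C: 0.650262; D: 0.228034.
By total probability, P(X > 3.4) = 0.28·0.88343 + 0.21·0.0228735 + 0.14·0.650262 + 0.37·0.228034 = 0.427573.

0.4276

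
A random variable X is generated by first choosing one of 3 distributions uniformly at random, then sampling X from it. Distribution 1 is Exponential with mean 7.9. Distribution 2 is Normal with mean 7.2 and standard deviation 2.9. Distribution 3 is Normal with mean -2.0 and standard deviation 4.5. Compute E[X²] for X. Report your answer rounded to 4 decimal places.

69.7733

For each component E[X²] = Var + (mean)², giving 1: 124.82; 2: 60.25; 3: 24.25.
Overall E[X²] = 0.333333·124.82 + 0.333333·60.25 + 0.333333·24.25 = 69.7733.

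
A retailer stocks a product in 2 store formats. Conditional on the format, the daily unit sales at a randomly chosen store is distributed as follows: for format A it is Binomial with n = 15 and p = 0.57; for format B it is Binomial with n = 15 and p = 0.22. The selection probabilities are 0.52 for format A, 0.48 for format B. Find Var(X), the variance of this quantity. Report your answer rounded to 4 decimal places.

10.0269

Per component, A: μ=8.55, E[X²]=76.779; B: μ=3.3, E[X²]=13.464.
E[X] = 0.52·8.55 + 0.48·3.3 = 6.03.
E[X²] = 0.52·76.779 + 0.48·13.464 = 46.3878.
Var(X) = E[X²] − (E[X])² = 46.3878 − 36.3609 = 10.0269.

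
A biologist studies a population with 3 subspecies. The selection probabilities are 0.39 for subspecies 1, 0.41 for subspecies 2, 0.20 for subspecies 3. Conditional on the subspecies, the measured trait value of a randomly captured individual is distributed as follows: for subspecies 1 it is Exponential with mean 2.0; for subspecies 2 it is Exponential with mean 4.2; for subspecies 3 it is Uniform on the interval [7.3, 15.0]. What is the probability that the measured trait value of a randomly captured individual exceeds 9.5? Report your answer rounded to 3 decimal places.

Conditional on each subspecies, P(X > 9.5): 1: 0.0086517; 2: 0.104152; 3: 0.714286.
By total probability, P(X > 9.5) = 0.39·0.0086517 + 0.41·0.104152 + 0.2·0.714286 = 0.188934.

0.189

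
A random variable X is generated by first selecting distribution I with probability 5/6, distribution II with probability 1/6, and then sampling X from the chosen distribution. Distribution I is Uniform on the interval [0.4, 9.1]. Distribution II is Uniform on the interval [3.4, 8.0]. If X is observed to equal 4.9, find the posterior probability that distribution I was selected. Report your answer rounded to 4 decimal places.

0.7256

Likelihoods f(4.9 | ·): I: 0.114943; II: 0.217391.
Posterior ∝ prior × likelihood. Numerator for I: 0.833333·0.114943 = 0.0957854.
Normalizing constant: 0.833333·0.114943 + 0.166667·0.217391 = 0.132017.
P(I | observation) = 0.0957854 / 0.132017 = 0.725552.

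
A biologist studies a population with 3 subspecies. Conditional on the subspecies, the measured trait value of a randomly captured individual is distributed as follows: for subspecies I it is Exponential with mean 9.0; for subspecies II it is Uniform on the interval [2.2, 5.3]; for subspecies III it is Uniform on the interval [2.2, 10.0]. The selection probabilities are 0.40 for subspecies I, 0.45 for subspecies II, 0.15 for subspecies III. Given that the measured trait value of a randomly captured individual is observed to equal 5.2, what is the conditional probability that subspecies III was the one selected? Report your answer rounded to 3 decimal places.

Likelihoods f(5.2 | ·): I: 0.0623493; II: 0.322581; III: 0.128205.
Posterior ∝ prior × likelihood. Numerator for III: 0.15·0.128205 = 0.0192308.
Normalizing constant: 0.4·0.0623493 + 0.45·0.322581 + 0.15·0.128205 = 0.189332.
P(III | observation) = 0.0192308 / 0.189332 = 0.101572.

0.102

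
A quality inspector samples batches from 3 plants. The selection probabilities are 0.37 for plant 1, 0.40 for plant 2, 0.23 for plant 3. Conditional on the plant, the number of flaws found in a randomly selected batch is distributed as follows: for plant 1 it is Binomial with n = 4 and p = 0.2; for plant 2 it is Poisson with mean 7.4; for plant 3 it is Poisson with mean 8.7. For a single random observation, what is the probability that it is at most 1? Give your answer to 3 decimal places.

0.306

Conditional on each plant, P(X ≤ 1): 1: 0.8192; 2: 0.00513452; 3: 0.00161588.
By total probability, P(X ≤ 1) = 0.37·0.8192 + 0.4·0.00513452 + 0.23·0.00161588 = 0.305529.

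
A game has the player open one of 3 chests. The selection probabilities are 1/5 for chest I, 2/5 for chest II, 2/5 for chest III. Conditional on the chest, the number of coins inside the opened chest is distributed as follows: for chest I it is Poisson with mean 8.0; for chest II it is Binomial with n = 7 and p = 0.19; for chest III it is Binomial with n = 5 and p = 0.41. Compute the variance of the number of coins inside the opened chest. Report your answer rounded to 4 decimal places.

Per component, I: μ=8, E[X²]=72; II: μ=1.33, E[X²]=2.8462; III: μ=2.05, E[X²]=5.412.
E[X] = 0.2·8 + 0.4·1.33 + 0.4·2.05 = 2.952.
E[X²] = 0.2·72 + 0.4·2.8462 + 0.4·5.412 = 17.7033.
Var(X) = E[X²] − (E[X])² = 17.7033 − 8.7143 = 8.98898.

8.9890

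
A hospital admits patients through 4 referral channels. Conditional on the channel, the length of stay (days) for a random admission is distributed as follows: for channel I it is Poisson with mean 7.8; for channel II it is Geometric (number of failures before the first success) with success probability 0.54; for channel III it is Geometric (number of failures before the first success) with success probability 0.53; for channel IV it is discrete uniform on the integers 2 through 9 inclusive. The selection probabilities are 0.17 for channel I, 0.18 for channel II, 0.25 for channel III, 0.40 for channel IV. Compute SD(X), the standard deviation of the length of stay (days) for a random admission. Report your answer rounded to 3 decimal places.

Per component, I: μ=7.8, E[X²]=68.64; II: μ=0.851852, E[X²]=2.30316; III: μ=0.886792, E[X²]=2.45959; IV: μ=5.5, E[X²]=35.5.
E[X] = 0.17·7.8 + 0.18·0.851852 + 0.25·0.886792 + 0.4·5.5 = 3.90103.
E[X²] = 0.17·68.64 + 0.18·2.30316 + 0.25·2.45959 + 0.4·35.5 = 26.8983.
Var(X) = E[X²] − (E[X])² = 26.8983 − 15.218 = 11.6802.
SD(X) = √11.6802 = 3.41763.

3.418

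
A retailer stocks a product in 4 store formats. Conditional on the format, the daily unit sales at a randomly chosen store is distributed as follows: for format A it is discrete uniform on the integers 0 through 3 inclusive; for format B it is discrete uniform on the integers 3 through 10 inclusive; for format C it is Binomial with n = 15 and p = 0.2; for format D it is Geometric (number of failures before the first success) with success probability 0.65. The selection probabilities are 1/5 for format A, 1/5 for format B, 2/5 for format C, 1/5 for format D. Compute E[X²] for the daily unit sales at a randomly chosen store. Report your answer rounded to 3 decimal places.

14.984

For each component E[X²] = Var + (mean)², giving A: 3.5; B: 47.5; C: 11.4; D: 1.11834.
Overall E[X²] = 0.2·3.5 + 0.2·47.5 + 0.4·11.4 + 0.2·1.11834 = 14.9837.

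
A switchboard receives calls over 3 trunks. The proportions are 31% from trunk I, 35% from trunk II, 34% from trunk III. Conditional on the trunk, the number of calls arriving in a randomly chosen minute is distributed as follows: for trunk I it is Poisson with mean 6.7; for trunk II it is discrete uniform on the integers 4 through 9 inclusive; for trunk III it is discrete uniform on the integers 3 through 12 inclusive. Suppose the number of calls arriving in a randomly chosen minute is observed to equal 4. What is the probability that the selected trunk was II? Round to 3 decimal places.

Likelihoods P(X=4 | ·): I: 0.103351; II: 0.166667; III: 0.1.
Posterior ∝ prior × likelihood. Numerator for II: 0.35·0.166667 = 0.0583333.
Normalizing constant: 0.31·0.103351 + 0.35·0.166667 + 0.34·0.1 = 0.124372.
P(II | observation) = 0.0583333 / 0.124372 = 0.469022.

0.469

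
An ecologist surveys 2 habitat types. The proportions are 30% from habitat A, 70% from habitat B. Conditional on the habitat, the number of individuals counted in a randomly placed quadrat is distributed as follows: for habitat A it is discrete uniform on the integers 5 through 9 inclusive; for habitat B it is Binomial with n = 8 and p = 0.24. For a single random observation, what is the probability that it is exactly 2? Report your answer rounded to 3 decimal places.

Conditional on each habitat, P(X = 2): A: 0; B: 0.310786.
By total probability, P(X = 2) = 0.3·0 + 0.7·0.310786 = 0.217551.

0.218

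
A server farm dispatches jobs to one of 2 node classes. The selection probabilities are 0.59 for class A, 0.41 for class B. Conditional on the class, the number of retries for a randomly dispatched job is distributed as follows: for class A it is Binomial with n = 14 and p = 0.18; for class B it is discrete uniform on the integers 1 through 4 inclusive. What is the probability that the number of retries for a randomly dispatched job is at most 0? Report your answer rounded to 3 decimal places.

0.037

Conditional on each class, P(X ≤ 0): A: 0.0621432; B: 0.
By total probability, P(X ≤ 0) = 0.59·0.0621432 + 0.41·0 = 0.0366645.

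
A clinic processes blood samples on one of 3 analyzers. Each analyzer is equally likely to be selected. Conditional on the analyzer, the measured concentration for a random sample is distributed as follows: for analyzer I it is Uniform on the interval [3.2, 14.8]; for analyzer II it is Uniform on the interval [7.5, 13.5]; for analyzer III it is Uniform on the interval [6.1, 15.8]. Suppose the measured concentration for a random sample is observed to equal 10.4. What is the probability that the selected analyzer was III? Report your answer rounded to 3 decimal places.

Likelihoods f(10.4 | ·): I: 0.0862069; II: 0.166667; III: 0.103093.
Posterior ∝ prior × likelihood. Numerator for III: 0.333333·0.103093 = 0.0343643.
Normalizing constant: 0.333333·0.0862069 + 0.333333·0.166667 + 0.333333·0.103093 = 0.118655.
P(III | observation) = 0.0343643 / 0.118655 = 0.289614.

0.290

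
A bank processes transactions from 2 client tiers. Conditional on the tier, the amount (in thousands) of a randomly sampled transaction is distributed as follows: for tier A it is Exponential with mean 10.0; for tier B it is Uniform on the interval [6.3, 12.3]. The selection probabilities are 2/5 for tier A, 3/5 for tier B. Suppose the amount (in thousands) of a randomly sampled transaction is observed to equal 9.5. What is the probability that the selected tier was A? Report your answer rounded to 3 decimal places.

Likelihoods f(9.5 | ·): A: 0.0386741; B: 0.166667.
Posterior ∝ prior × likelihood. Numerator for A: 0.4·0.0386741 = 0.0154696.
Normalizing constant: 0.4·0.0386741 + 0.6·0.166667 = 0.11547.
P(A | observation) = 0.0154696 / 0.11547 = 0.133971.

0.134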